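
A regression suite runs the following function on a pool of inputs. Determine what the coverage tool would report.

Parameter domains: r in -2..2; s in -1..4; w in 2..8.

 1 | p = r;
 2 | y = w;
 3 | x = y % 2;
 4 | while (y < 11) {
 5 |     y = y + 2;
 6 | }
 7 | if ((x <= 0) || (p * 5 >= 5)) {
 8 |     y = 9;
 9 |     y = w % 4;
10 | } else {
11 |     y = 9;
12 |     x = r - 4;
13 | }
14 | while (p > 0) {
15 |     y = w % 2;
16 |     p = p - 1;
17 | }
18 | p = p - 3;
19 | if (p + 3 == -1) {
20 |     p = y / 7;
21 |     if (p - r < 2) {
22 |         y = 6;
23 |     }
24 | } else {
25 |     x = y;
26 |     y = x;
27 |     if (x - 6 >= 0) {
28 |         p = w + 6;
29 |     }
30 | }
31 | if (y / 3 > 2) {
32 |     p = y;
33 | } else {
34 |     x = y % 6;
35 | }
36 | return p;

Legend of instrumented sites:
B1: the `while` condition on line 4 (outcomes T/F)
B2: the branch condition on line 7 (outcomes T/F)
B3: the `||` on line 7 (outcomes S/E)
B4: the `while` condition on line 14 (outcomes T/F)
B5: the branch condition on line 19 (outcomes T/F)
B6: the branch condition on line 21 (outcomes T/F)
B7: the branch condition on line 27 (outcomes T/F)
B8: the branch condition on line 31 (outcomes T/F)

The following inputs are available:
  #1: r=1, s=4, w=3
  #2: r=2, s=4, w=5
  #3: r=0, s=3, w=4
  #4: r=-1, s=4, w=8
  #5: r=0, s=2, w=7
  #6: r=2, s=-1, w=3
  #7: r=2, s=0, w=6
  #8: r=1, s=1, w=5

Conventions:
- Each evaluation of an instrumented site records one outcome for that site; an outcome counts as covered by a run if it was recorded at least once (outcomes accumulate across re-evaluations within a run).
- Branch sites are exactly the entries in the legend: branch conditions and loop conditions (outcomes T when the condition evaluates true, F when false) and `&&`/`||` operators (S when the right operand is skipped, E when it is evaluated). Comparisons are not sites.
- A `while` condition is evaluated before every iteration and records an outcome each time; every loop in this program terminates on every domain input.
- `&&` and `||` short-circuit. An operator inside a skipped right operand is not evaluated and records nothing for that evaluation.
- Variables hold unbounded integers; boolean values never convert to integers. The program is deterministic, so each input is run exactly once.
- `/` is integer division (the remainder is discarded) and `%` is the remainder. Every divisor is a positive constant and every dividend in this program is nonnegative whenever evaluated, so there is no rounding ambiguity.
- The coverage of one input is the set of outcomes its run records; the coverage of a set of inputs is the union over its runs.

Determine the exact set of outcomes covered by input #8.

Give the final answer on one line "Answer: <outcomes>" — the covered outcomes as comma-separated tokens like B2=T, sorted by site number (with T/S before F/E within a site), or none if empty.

Running input #8 (r=1, s=1, w=5), event by event:
  B1->T, B1->T, B1->T, B1->F, B3->E, B2->T, B4->T, B4->F, B5->F, B7->F
  B8->F
deduplicating events, the covered set is: B1=T, B1=F, B2=T, B3=E, B4=T, B4=F, B5=F, B7=F, B8=F

Answer: B1=T, B1=F, B2=T, B3=E, B4=T, B4=F, B5=F, B7=F, B8=F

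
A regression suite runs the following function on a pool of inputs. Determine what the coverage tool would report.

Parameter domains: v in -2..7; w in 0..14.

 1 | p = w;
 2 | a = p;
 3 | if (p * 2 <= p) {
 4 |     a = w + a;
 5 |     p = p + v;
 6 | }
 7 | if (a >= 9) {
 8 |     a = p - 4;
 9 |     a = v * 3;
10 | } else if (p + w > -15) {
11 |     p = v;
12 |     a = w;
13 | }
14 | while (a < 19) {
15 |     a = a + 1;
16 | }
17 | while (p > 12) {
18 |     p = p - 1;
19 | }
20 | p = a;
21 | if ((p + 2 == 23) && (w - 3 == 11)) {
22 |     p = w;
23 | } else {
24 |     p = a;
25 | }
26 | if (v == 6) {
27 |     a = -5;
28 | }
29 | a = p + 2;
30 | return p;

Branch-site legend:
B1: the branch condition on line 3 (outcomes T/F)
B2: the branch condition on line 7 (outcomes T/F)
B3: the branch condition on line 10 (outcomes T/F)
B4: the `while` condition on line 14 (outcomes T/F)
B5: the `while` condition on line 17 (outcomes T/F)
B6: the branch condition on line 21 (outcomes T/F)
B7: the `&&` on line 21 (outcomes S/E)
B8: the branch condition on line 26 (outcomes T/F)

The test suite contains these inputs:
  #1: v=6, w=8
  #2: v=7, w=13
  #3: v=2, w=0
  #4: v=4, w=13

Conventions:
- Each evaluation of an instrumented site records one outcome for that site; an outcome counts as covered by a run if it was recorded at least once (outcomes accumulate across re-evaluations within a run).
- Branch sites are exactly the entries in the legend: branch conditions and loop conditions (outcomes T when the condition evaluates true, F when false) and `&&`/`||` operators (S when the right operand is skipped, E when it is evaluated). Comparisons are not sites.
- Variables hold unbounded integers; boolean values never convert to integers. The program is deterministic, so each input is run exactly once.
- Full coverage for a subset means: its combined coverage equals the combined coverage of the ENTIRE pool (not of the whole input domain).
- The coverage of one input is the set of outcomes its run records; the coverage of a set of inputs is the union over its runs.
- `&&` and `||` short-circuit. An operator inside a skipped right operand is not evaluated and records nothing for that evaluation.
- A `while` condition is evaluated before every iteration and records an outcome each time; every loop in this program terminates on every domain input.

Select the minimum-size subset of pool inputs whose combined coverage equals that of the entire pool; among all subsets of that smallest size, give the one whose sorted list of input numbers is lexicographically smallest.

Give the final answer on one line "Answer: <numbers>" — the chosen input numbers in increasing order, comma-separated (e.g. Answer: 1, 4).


run #1 (v=6, w=8) records B1=F, B2=F, B3=T, B4=T, B4=F, B5=F, B6=F, B7=S, B8=T
run #2 (v=7, w=13) records B1=F, B2=T, B4=F, B5=T, B5=F, B6=F, B7=E, B8=F
run #3 (v=2, w=0) records B1=T, B2=F, B3=T, B4=T, B4=F, B5=F, B6=F, B7=S, B8=F
run #4 (v=4, w=13) records B1=F, B2=T, B4=T, B4=F, B5=T, B5=F, B6=F, B7=S, B8=F
together the pool reaches 14 outcomes: B1=T, B1=F, B2=T, B2=F, B3=T, B4=T, B4=F, B5=T, B5=F, B6=F, B7=S, B7=E, B8=T, B8=F
no size-1 subset reaches all 14 outcomes (best union: 9/14)
no size-2 subset reaches all 14 outcomes (best union: 13/14)
size 3: inputs {1, 2, 3} cover all 14 outcomes, and no lexicographically smaller subset of this size does
Answer: 1, 2, 3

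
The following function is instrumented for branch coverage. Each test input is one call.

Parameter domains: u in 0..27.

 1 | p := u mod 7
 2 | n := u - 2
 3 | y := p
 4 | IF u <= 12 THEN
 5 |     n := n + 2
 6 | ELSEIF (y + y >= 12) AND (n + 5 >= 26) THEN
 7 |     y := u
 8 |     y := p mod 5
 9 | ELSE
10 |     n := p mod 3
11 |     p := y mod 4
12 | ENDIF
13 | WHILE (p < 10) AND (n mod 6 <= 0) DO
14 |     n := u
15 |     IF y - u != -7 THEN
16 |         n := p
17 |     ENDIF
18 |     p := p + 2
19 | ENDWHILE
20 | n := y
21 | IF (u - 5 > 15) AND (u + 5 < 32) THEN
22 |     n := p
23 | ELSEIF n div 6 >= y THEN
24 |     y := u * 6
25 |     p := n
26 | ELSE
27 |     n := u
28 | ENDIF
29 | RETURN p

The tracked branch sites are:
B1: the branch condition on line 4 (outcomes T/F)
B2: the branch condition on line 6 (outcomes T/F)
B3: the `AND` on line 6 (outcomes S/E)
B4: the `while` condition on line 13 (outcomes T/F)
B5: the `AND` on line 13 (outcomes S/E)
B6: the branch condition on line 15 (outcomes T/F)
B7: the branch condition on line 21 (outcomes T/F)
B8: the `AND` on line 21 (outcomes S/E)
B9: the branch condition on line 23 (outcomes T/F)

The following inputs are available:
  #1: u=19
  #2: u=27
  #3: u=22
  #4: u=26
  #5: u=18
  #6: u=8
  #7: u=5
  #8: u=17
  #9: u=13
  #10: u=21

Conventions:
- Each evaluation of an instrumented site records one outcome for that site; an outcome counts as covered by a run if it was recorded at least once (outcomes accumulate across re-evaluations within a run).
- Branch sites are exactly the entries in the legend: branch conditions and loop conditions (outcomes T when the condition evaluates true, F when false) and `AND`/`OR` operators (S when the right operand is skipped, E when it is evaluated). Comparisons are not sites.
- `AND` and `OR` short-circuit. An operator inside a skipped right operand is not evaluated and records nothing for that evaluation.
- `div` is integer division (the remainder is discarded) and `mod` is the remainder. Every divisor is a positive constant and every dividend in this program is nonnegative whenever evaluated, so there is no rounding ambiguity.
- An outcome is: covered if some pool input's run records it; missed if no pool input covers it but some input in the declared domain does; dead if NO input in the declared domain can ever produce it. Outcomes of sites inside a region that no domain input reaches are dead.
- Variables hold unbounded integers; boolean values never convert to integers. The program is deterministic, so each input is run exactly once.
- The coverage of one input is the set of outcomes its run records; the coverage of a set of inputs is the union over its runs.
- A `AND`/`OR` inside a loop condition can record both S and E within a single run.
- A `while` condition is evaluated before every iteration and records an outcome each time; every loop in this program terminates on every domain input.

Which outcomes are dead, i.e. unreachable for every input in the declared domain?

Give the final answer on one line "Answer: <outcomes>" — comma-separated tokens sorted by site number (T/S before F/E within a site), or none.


exhaustive pass over the 28-input domain:
  reachable outcomes have witnesses, e.g. B1=T (e.g. u=0), B1=F (e.g. u=13), B2=T (e.g. u=27), B2=F (e.g. u=13)
Answer: none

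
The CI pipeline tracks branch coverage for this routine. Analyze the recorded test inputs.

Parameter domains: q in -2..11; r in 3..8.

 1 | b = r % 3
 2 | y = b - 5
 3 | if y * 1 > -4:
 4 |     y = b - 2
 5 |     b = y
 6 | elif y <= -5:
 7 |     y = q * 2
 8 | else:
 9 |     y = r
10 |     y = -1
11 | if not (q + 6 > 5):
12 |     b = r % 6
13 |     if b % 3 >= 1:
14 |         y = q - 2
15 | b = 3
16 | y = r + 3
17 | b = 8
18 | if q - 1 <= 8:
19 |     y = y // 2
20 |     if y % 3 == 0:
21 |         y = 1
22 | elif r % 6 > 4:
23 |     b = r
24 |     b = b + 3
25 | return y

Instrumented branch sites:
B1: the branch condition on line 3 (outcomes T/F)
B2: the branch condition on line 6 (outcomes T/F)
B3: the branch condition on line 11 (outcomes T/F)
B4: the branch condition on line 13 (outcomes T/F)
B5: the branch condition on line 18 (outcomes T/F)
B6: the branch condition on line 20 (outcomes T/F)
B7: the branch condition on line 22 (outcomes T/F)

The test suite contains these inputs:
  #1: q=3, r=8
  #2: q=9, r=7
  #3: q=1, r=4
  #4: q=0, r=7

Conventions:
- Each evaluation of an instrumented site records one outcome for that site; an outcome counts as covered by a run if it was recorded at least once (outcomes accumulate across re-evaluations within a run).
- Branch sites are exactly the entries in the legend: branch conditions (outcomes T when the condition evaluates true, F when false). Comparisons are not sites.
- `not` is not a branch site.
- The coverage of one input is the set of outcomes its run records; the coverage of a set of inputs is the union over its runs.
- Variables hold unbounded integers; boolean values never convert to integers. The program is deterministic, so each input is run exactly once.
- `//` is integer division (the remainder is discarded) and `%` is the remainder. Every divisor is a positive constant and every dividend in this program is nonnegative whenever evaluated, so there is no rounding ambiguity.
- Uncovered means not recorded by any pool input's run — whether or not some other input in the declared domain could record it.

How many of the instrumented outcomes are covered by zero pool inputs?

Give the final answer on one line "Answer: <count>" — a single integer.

#1 (q=3, r=8) -> B1->T, B3->F, B5->T, B6->F; covered: B1=T, B3=F, B5=T, B6=F
#2 (q=9, r=7) -> B1->F, B2->F, B3->F, B5->T, B6->F; covered: B1=F, B2=F, B3=F, B5=T, B6=F
#3 (q=1, r=4) -> B1->F, B2->F, B3->F, B5->T, B6->T; covered: B1=F, B2=F, B3=F, B5=T, B6=T
#4 (q=0, r=7) -> B1->F, B2->F, B3->F, B5->T, B6->F; covered: B1=F, B2=F, B3=F, B5=T, B6=F
union over the pool: B1=T, B1=F, B2=F, B3=F, B5=T, B6=T, B6=F
uncovered (7 of 14): B2=T, B3=T, B4=T, B4=F, B5=F, B7=T, B7=F

Answer: 7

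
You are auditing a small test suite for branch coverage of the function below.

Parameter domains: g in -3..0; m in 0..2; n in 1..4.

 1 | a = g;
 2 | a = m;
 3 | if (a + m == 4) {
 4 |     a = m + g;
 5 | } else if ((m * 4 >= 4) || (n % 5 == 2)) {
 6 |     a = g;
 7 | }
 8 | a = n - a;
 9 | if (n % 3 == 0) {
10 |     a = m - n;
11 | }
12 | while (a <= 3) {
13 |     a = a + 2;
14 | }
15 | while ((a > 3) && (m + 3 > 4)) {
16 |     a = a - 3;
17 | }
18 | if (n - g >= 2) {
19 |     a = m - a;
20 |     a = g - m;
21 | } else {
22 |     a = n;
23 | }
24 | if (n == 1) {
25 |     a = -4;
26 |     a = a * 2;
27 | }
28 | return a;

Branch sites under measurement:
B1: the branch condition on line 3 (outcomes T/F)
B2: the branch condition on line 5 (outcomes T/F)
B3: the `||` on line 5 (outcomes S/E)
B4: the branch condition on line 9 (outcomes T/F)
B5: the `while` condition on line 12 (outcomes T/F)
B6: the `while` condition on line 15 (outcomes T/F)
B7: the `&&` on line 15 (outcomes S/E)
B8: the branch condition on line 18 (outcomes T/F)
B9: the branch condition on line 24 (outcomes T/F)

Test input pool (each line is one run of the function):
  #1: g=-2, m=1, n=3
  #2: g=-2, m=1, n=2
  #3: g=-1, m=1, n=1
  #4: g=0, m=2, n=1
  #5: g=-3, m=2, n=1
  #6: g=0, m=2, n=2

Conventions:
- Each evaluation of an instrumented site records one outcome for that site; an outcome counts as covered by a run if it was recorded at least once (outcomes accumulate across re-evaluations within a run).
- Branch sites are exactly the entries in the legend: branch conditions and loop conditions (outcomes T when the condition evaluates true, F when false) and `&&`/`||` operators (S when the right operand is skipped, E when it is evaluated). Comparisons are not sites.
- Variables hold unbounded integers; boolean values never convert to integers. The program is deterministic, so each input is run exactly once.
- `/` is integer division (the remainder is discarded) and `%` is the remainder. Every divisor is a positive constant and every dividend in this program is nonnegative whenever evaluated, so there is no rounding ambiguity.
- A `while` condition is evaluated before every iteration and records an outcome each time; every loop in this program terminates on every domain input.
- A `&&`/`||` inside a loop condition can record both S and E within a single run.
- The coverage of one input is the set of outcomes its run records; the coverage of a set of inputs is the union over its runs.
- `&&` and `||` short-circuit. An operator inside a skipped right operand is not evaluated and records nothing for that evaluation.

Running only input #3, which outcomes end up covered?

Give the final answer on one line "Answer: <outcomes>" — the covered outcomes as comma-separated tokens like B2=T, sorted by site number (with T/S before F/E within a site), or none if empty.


Tracing the run of input #3 (g=-1, m=1, n=1):
  B1->F, B3->S, B2->T, B4->F, B5->T, B5->F, B7->E, B6->F, B8->T, B9->T
distinct outcomes covered: B1=F, B2=T, B3=S, B4=F, B5=T, B5=F, B6=F, B7=E, B8=T, B9=T
Answer: B1=F, B2=T, B3=S, B4=F, B5=T, B5=F, B6=F, B7=E, B8=T, B9=T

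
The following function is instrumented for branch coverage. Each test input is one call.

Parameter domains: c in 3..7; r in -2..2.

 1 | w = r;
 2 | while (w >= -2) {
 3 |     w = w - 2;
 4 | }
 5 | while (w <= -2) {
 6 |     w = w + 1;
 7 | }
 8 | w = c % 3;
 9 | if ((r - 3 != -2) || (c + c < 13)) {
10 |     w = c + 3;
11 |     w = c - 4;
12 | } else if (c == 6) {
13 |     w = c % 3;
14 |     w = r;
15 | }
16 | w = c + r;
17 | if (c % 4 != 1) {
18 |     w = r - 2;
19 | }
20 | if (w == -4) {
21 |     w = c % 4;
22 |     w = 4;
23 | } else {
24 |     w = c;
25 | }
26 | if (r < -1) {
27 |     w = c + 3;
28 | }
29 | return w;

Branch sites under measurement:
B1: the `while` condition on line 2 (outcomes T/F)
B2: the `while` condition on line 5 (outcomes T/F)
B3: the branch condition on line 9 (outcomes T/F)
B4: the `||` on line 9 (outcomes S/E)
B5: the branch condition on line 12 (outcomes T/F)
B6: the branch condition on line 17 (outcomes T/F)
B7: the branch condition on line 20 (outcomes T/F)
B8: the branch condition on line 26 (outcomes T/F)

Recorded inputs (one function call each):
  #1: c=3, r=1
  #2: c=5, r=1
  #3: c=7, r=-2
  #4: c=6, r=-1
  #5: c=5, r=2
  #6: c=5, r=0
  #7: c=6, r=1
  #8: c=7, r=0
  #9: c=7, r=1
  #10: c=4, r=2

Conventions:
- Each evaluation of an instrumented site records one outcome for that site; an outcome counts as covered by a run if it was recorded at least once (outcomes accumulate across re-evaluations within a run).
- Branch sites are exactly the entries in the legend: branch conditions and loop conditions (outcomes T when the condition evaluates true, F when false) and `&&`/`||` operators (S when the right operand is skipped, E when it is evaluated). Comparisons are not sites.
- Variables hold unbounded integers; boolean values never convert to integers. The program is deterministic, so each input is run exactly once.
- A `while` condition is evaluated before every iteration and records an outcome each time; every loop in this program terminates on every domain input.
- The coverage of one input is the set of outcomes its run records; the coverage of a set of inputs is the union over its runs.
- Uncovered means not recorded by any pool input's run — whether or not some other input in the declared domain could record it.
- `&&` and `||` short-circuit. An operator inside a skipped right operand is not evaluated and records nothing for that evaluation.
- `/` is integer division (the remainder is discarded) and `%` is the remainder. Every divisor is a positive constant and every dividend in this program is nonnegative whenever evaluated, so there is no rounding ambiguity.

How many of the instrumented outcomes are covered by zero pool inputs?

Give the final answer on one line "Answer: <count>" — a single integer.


input #1, c=3, r=1: events B1->T, B1->T, B1->F, B2->T, B2->T, B2->F, B4->E, B3->T, B6->T, B7->F, B8->F; outcomes B1=T, B1=F, B2=T, B2=F, B3=T, B4=E, B6=T, B7=F, B8=F
input #2, c=5, r=1: events B1->T, B1->T, B1->F, B2->T, B2->T, B2->F, B4->E, B3->T, B6->F, B7->F, B8->F; outcomes B1=T, B1=F, B2=T, B2=F, B3=T, B4=E, B6=F, B7=F, B8=F
input #3, c=7, r=-2: events B1->T, B1->F, B2->T, B2->T, B2->T, B2->F, B4->S, B3->T, B6->T, B7->T, B8->T; outcomes B1=T, B1=F, B2=T, B2=F, B3=T, B4=S, B6=T, B7=T, B8=T
input #4, c=6, r=-1: events B1->T, B1->F, B2->T, B2->T, B2->F, B4->S, B3->T, B6->T, B7->F, B8->F; outcomes B1=T, B1=F, B2=T, B2=F, B3=T, B4=S, B6=T, B7=F, B8=F
input #5, c=5, r=2: events B1->T, B1->T, B1->T, B1->F, B2->T, B2->T, B2->T, B2->F, B4->S, B3->T, B6->F, B7->F, B8->F; outcomes B1=T, B1=F, B2=T, B2=F, B3=T, B4=S, B6=F, B7=F, B8=F
input #6, c=5, r=0: events B1->T, B1->T, B1->F, B2->T, B2->T, B2->T, B2->F, B4->S, B3->T, B6->F, B7->F, B8->F; outcomes B1=T, B1=F, B2=T, B2=F, B3=T, B4=S, B6=F, B7=F, B8=F
input #7, c=6, r=1: events B1->T, B1->T, B1->F, B2->T, B2->T, B2->F, B4->E, B3->T, B6->T, B7->F, B8->F; outcomes B1=T, B1=F, B2=T, B2=F, B3=T, B4=E, B6=T, B7=F, B8=F
input #8, c=7, r=0: events B1->T, B1->T, B1->F, B2->T, B2->T, B2->T, B2->F, B4->S, B3->T, B6->T, B7->F, B8->F; outcomes B1=T, B1=F, B2=T, B2=F, B3=T, B4=S, B6=T, B7=F, B8=F
input #9, c=7, r=1: events B1->T, B1->T, B1->F, B2->T, B2->T, B2->F, B4->E, B3->F, B5->F, B6->T, B7->F, B8->F; outcomes B1=T, B1=F, B2=T, B2=F, B3=F, B4=E, B5=F, B6=T, B7=F, B8=F
input #10, c=4, r=2: events B1->T, B1->T, B1->T, B1->F, B2->T, B2->T, B2->T, B2->F, B4->S, B3->T, B6->T, B7->F, B8->F; outcomes B1=T, B1=F, B2=T, B2=F, B3=T, B4=S, B6=T, B7=F, B8=F
union over the pool: B1=T, B1=F, B2=T, B2=F, B3=T, B3=F, B4=S, B4=E, B5=F, B6=T, B6=F, B7=T, B7=F, B8=T, B8=F
uncovered (1 of 16): B5=T
Answer: 1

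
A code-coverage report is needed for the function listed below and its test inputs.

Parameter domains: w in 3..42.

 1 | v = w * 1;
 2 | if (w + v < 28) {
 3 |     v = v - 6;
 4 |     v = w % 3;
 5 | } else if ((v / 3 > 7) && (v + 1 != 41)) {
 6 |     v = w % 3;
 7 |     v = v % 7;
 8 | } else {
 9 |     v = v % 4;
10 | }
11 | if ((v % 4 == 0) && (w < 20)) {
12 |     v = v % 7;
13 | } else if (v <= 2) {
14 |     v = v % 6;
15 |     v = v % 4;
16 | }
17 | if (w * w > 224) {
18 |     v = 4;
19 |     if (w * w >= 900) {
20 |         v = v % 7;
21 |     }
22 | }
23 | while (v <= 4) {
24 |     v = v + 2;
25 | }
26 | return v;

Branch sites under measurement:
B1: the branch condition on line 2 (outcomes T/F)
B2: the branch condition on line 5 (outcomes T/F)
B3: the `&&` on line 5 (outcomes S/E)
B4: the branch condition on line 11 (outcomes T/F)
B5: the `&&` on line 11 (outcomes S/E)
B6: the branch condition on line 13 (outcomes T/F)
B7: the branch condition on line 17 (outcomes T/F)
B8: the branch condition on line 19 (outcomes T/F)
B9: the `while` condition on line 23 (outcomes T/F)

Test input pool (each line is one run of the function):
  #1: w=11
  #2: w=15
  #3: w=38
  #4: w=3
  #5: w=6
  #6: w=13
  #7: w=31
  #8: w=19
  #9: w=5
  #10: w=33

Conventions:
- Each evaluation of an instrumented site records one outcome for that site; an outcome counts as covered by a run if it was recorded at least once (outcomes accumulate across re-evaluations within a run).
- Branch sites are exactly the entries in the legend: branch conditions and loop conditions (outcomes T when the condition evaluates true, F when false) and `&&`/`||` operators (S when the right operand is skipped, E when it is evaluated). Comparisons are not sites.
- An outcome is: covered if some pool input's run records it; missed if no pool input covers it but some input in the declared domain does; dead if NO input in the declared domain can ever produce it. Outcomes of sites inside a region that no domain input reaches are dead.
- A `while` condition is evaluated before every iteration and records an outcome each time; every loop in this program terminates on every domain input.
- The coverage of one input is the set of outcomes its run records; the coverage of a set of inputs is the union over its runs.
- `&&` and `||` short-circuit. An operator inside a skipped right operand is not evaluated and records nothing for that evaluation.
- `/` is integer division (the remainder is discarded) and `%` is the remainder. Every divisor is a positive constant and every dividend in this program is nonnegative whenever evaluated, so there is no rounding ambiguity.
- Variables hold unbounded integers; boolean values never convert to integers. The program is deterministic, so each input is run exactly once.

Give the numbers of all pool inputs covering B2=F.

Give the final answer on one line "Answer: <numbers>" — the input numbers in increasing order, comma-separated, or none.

input #1 (w=11): does not record B2=F
input #2 (w=15): records B2=F
input #3 (w=38): does not record B2=F
input #4 (w=3): does not record B2=F
input #5 (w=6): does not record B2=F
input #6 (w=13): does not record B2=F
input #7 (w=31): does not record B2=F
input #8 (w=19): records B2=F
input #9 (w=5): does not record B2=F
input #10 (w=33): does not record B2=F

Answer: 2, 8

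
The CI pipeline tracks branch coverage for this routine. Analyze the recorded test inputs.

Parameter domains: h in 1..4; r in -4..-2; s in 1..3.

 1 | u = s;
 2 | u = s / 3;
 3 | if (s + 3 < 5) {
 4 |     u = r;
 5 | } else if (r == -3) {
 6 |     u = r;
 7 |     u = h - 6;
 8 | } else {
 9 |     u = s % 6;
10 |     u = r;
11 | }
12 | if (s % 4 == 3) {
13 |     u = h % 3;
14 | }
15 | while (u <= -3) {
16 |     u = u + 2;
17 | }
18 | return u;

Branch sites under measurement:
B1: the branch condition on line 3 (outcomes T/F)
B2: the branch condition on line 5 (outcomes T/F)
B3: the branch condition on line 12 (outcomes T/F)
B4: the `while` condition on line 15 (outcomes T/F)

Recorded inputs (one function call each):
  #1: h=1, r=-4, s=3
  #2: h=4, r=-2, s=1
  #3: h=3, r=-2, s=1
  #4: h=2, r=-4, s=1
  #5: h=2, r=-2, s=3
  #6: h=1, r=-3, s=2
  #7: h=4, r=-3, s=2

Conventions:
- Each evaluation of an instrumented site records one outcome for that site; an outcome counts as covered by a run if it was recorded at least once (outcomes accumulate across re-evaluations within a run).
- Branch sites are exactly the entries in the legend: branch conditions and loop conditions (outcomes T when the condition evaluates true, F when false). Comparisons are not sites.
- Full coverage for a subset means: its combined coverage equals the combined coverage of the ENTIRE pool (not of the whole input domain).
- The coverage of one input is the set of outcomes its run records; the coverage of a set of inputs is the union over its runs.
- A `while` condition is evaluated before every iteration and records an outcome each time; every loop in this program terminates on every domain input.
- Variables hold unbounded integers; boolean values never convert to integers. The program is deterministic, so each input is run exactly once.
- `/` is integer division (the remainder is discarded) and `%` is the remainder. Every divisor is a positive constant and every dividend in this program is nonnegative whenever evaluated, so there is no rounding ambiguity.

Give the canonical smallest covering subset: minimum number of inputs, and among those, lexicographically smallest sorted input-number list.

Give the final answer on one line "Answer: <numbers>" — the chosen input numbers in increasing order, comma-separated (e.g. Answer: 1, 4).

input #1, h=1, r=-4, s=3: events B1->F, B2->F, B3->T, B4->F; outcomes B1=F, B2=F, B3=T, B4=F
input #2, h=4, r=-2, s=1: events B1->T, B3->F, B4->F; outcomes B1=T, B3=F, B4=F
input #3, h=3, r=-2, s=1: events B1->T, B3->F, B4->F; outcomes B1=T, B3=F, B4=F
input #4, h=2, r=-4, s=1: events B1->T, B3->F, B4->T, B4->F; outcomes B1=T, B3=F, B4=T, B4=F
input #5, h=2, r=-2, s=3: events B1->F, B2->F, B3->T, B4->F; outcomes B1=F, B2=F, B3=T, B4=F
input #6, h=1, r=-3, s=2: events B1->F, B2->T, B3->F, B4->T, B4->T, B4->F; outcomes B1=F, B2=T, B3=F, B4=T, B4=F
input #7, h=4, r=-3, s=2: events B1->F, B2->T, B3->F, B4->F; outcomes B1=F, B2=T, B3=F, B4=F
union over all inputs: B1=T, B1=F, B2=T, B2=F, B3=T, B3=F, B4=T, B4=F (8 outcomes)
every size-1 subset falls short of the 8 outcomes (best: 5/8)
every size-2 subset falls short of the 8 outcomes (best: 7/8)
inputs {1, 2, 6} (size 3) cover everything; no size-3 subset with a lexicographically smaller index list covers all 8

Answer: 1, 2, 6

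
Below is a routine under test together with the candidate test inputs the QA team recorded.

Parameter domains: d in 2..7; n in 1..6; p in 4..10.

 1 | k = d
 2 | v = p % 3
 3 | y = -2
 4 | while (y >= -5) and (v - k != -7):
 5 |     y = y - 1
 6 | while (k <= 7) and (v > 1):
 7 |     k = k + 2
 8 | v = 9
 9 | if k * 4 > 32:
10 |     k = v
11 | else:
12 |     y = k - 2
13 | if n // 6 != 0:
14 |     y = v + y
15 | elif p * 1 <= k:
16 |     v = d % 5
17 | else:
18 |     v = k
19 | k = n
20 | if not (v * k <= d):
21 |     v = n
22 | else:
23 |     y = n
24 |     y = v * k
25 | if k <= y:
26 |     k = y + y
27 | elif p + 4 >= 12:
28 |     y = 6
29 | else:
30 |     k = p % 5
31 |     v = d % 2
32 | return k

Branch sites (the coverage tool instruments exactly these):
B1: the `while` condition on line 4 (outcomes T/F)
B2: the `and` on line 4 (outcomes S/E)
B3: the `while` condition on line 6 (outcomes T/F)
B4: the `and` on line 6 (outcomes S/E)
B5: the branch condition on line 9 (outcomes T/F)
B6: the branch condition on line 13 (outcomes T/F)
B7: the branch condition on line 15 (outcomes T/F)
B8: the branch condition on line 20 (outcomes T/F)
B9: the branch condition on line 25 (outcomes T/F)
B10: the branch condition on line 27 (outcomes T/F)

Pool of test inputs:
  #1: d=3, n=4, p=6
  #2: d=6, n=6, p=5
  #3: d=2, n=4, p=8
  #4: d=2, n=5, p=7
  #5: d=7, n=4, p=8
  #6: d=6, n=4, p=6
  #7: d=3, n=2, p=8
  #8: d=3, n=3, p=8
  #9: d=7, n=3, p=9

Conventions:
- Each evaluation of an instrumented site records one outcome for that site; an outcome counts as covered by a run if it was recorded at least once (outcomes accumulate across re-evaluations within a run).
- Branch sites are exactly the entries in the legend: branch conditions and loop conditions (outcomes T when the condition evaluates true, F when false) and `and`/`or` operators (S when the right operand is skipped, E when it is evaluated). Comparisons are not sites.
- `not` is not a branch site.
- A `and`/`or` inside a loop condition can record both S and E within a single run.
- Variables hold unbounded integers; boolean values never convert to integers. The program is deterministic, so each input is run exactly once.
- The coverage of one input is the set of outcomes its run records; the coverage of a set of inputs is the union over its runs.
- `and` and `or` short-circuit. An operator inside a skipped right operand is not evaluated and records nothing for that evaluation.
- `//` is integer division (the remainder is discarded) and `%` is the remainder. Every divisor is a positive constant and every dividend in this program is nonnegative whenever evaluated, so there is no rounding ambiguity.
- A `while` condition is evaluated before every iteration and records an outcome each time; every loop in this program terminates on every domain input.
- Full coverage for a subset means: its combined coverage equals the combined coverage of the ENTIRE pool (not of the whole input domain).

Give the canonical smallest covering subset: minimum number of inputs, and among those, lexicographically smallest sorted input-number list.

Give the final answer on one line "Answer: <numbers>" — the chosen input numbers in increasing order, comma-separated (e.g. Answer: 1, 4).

run #1 (d=3, n=4, p=6) runs B2->E, B1->T, B2->E, B1->T, B2->E, B1->T, B2->E, B1->T, B2->S, B1->F, B4->E, B3->F, B5->F, B6->F, ...; records B1=T, B1=F, B2=S, B2=E, B3=F, B4=E, B5=F, B6=F, B7=F, B8=T, B9=F, B10=F
run #2 (d=6, n=6, p=5) runs B2->E, B1->T, B2->E, B1->T, B2->E, B1->T, B2->E, B1->T, B2->S, B1->F, B4->E, B3->T, B4->S, B3->F, ...; records B1=T, B1=F, B2=S, B2=E, B3=T, B3=F, B4=S, B4=E, B5=F, B6=T, B8=T, B9=T
run #3 (d=2, n=4, p=8) runs B2->E, B1->T, B2->E, B1->T, B2->E, B1->T, B2->E, B1->T, B2->S, B1->F, B4->E, B3->T, B4->E, B3->T, ...; records B1=T, B1=F, B2=S, B2=E, B3=T, B3=F, B4=S, B4=E, B5=F, B6=F, B7=T, B8=T, B9=T
run #4 (d=2, n=5, p=7) runs B2->E, B1->T, B2->E, B1->T, B2->E, B1->T, B2->E, B1->T, B2->S, B1->F, B4->E, B3->F, B5->F, B6->F, ...; records B1=T, B1=F, B2=S, B2=E, B3=F, B4=E, B5=F, B6=F, B7=F, B8=T, B9=F, B10=F
run #5 (d=7, n=4, p=8) runs B2->E, B1->T, B2->E, B1->T, B2->E, B1->T, B2->E, B1->T, B2->S, B1->F, B4->E, B3->T, B4->S, B3->F, ...; records B1=T, B1=F, B2=S, B2=E, B3=T, B3=F, B4=S, B4=E, B5=T, B6=F, B7=T, B8=T, B9=F, B10=T
run #6 (d=6, n=4, p=6) runs B2->E, B1->T, B2->E, B1->T, B2->E, B1->T, B2->E, B1->T, B2->S, B1->F, B4->E, B3->F, B5->F, B6->F, ...; records B1=T, B1=F, B2=S, B2=E, B3=F, B4=E, B5=F, B6=F, B7=T, B8=F, B9=T
run #7 (d=3, n=2, p=8) runs B2->E, B1->T, B2->E, B1->T, B2->E, B1->T, B2->E, B1->T, B2->S, B1->F, B4->E, B3->T, B4->E, B3->T, ...; records B1=T, B1=F, B2=S, B2=E, B3=T, B3=F, B4=S, B4=E, B5=T, B6=F, B7=T, B8=T, B9=F, B10=T
run #8 (d=3, n=3, p=8) runs B2->E, B1->T, B2->E, B1->T, B2->E, B1->T, B2->E, B1->T, B2->S, B1->F, B4->E, B3->T, B4->E, B3->T, ...; records B1=T, B1=F, B2=S, B2=E, B3=T, B3=F, B4=S, B4=E, B5=T, B6=F, B7=T, B8=T, B9=F, B10=T
run #9 (d=7, n=3, p=9) runs B2->E, B1->F, B4->E, B3->F, B5->F, B6->F, B7->F, B8->T, B9->T; records B1=F, B2=E, B3=F, B4=E, B5=F, B6=F, B7=F, B8=T, B9=T
pool-wide coverage (20 outcomes): B1=T, B1=F, B2=S, B2=E, B3=T, B3=F, B4=S, B4=E, B5=T, B5=F, B6=T, B6=F, B7=T, B7=F, B8=T, B8=F, B9=T, B9=F, B10=T, B10=F
no size-1 subset reaches all 20 outcomes (best union: 14/20)
no size-2 subset reaches all 20 outcomes (best union: 17/20)
no size-3 subset reaches all 20 outcomes (best union: 19/20)
size 4: inputs {1, 2, 5, 6} cover all 20 outcomes, and no lexicographically smaller subset of this size does

Answer: 1, 2, 5, 6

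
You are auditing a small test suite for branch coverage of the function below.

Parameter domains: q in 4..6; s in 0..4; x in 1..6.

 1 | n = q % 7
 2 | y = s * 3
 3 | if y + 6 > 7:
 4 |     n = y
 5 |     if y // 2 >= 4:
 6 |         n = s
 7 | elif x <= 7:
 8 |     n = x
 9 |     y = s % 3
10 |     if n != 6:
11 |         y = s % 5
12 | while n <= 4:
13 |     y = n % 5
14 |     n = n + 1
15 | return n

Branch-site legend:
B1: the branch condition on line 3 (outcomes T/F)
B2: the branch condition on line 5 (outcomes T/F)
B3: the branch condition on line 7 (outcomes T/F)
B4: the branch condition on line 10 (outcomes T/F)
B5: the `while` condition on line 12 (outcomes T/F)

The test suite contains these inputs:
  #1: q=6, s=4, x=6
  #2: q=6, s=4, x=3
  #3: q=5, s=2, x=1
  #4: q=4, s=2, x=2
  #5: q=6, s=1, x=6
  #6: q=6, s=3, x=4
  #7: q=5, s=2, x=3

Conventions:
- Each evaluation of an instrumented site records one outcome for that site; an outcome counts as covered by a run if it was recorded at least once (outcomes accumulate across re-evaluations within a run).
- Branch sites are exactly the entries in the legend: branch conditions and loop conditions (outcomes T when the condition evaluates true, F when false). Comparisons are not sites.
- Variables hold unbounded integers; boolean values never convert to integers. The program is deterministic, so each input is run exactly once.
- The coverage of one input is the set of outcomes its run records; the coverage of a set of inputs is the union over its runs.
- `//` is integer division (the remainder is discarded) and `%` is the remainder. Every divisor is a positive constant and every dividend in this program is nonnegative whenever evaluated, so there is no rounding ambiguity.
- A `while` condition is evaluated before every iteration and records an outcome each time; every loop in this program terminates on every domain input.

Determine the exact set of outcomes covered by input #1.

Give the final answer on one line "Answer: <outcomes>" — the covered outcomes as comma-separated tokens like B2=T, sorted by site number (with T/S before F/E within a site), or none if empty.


Running input #1 (q=6, s=4, x=6), event by event:
  B1->T, B2->T, B5->T, B5->F
as a set, this run covers: B1=T, B2=T, B5=T, B5=F
Answer: B1=T, B2=T, B5=T, B5=F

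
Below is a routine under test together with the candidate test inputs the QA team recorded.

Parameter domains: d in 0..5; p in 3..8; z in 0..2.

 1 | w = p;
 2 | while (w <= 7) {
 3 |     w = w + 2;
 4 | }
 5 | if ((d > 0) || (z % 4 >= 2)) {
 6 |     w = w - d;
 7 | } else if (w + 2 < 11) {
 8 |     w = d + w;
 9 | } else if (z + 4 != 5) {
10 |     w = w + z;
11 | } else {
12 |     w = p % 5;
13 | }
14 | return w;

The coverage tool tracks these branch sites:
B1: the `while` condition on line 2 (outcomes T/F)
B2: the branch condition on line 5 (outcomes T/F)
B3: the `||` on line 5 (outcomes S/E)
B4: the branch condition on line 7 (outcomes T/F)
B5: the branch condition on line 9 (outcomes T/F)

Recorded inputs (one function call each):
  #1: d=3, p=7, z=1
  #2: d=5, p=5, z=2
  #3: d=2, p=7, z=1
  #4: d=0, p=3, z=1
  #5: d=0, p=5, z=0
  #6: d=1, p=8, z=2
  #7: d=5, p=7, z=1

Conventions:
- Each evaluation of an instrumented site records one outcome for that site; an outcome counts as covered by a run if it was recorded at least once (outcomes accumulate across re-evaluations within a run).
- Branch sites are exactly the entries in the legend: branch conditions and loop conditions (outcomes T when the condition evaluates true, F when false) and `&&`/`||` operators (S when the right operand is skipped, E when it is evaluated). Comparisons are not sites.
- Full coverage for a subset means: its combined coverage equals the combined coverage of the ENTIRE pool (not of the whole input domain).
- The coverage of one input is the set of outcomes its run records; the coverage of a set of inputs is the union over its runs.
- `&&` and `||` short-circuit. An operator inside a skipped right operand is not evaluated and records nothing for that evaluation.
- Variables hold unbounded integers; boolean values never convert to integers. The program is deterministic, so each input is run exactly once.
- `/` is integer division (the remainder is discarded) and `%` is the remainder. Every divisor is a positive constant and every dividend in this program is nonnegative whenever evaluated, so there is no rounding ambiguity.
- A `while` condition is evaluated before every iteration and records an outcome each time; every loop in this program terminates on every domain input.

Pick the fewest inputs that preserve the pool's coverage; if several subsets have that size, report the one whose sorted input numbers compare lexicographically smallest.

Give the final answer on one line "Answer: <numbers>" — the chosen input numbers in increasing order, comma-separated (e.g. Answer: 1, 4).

#1 (d=3, p=7, z=1) -> B1->T, B1->F, B3->S, B2->T; covered: B1=T, B1=F, B2=T, B3=S
#2 (d=5, p=5, z=2) -> B1->T, B1->T, B1->F, B3->S, B2->T; covered: B1=T, B1=F, B2=T, B3=S
#3 (d=2, p=7, z=1) -> B1->T, B1->F, B3->S, B2->T; covered: B1=T, B1=F, B2=T, B3=S
#4 (d=0, p=3, z=1) -> B1->T, B1->T, B1->T, B1->F, B3->E, B2->F, B4->F, B5->F; covered: B1=T, B1=F, B2=F, B3=E, B4=F, B5=F
#5 (d=0, p=5, z=0) -> B1->T, B1->T, B1->F, B3->E, B2->F, B4->F, B5->T; covered: B1=T, B1=F, B2=F, B3=E, B4=F, B5=T
#6 (d=1, p=8, z=2) -> B1->F, B3->S, B2->T; covered: B1=F, B2=T, B3=S
#7 (d=5, p=7, z=1) -> B1->T, B1->F, B3->S, B2->T; covered: B1=T, B1=F, B2=T, B3=S
union over all inputs: B1=T, B1=F, B2=T, B2=F, B3=S, B3=E, B4=F, B5=T, B5=F (9 outcomes)
size 1 is not enough: best union over all size-1 subsets is 6/9
size 2 is not enough: best union over all size-2 subsets is 8/9
inputs {1, 4, 5} (size 3) cover everything; no size-3 subset with a lexicographically smaller index list covers all 9

Answer: 1, 4, 5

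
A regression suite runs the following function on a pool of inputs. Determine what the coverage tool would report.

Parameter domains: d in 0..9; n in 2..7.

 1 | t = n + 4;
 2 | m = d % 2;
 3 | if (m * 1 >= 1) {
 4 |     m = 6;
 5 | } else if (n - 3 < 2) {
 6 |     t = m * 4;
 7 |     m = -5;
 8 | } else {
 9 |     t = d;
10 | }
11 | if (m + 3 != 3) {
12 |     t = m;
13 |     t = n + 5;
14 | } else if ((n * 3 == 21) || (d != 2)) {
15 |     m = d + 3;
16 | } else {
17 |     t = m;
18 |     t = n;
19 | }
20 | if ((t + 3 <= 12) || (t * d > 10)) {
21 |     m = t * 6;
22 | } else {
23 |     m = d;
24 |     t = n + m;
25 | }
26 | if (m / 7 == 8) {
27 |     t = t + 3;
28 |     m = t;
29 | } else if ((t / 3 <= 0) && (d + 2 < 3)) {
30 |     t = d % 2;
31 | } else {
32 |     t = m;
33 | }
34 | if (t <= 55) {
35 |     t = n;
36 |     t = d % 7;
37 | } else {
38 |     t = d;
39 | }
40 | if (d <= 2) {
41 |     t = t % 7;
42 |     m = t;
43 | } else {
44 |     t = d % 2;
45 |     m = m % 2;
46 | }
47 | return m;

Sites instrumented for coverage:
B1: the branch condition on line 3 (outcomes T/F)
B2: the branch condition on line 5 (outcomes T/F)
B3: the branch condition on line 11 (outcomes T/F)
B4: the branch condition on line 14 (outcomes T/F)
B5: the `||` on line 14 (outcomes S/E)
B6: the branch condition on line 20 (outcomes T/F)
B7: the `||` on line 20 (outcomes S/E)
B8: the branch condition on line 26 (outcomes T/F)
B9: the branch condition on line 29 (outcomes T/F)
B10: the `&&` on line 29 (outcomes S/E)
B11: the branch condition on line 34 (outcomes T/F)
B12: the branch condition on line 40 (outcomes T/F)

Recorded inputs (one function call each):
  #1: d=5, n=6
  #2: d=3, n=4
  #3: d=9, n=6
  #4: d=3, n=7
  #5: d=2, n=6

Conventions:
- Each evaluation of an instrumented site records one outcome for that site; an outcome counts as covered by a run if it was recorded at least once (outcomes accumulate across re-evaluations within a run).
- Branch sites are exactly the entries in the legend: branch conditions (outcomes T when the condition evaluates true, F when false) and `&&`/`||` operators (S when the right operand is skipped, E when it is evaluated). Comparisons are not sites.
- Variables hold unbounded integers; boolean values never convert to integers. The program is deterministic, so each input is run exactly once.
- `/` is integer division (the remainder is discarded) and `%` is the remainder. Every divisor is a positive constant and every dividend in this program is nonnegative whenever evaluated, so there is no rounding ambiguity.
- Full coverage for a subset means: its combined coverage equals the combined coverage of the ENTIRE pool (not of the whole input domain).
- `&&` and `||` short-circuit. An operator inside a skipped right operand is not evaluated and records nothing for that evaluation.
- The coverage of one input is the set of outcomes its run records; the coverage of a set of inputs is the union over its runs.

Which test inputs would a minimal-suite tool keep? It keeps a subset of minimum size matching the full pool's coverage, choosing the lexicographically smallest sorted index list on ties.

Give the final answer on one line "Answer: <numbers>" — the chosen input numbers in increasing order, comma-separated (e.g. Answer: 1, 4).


#1 (d=5, n=6) -> B1->T, B3->T, B7->E, B6->T, B8->F, B10->S, B9->F, B11->F, B12->F; covered: B1=T, B3=T, B6=T, B7=E, B8=F, B9=F, B10=S, B11=F, B12=F
#2 (d=3, n=4) -> B1->T, B3->T, B7->S, B6->T, B8->F, B10->S, B9->F, B11->T, B12->F; covered: B1=T, B3=T, B6=T, B7=S, B8=F, B9=F, B10=S, B11=T, B12=F
#3 (d=9, n=6) -> B1->T, B3->T, B7->E, B6->T, B8->F, B10->S, B9->F, B11->F, B12->F; covered: B1=T, B3=T, B6=T, B7=E, B8=F, B9=F, B10=S, B11=F, B12=F
#4 (d=3, n=7) -> B1->T, B3->T, B7->E, B6->T, B8->F, B10->S, B9->F, B11->F, B12->F; covered: B1=T, B3=T, B6=T, B7=E, B8=F, B9=F, B10=S, B11=F, B12=F
#5 (d=2, n=6) -> B1->F, B2->F, B3->F, B5->E, B4->F, B7->S, B6->T, B8->F, B10->S, B9->F, B11->T, B12->T; covered: B1=F, B2=F, B3=F, B4=F, B5=E, B6=T, B7=S, B8=F, B9=F, B10=S, B11=T, B12=T
union over all inputs: B1=T, B1=F, B2=F, B3=T, B3=F, B4=F, B5=E, B6=T, B7=S, B7=E, B8=F, B9=F, B10=S, B11=T, B11=F, B12=T, B12=F (17 outcomes)
checked all size-1 subsets: none covers 17 outcomes (max 12/17)
size 2: inputs {1, 5} cover all 17 outcomes, and no lexicographically smaller subset of this size does
Answer: 1, 5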